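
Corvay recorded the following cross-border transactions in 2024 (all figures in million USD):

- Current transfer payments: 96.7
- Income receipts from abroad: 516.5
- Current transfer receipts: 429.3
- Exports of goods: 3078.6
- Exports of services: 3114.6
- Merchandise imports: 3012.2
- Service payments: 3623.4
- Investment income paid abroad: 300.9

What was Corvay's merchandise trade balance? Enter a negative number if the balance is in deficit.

66.4

Goods balance = 3078.6 - 3012.2 = 66.4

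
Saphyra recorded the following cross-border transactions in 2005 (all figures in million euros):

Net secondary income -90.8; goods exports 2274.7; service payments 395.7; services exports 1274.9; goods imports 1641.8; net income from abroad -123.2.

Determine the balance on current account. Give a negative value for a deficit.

1298.1

Goods balance = 2274.7 - 1641.8 = 632.9
Services balance = 1274.9 - 395.7 = 879.2
Trade balance (goods + services) = 632.9 + 879.2 = 1512.1
Net primary income = -123.2
Net secondary income = -90.8
Current account = 1512.1 + (-123.2) + (-90.8) = 1298.1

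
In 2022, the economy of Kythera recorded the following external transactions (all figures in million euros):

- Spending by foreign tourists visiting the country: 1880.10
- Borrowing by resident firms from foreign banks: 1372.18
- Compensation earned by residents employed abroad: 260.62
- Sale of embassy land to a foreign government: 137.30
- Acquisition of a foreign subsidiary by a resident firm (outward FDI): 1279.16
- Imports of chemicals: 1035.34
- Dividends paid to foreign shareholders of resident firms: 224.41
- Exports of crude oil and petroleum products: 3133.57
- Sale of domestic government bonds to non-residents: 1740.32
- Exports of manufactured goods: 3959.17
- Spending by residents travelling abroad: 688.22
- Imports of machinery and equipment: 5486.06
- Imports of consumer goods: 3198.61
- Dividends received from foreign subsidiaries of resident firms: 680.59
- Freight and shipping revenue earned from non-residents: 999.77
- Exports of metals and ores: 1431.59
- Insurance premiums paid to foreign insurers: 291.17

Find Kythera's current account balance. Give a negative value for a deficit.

1421.60

Goods: -3198.61 + 1431.59 + 3959.17 - 1035.34 - 5486.06 + 3133.57 = -1195.68
Services: -688.22 + 1880.10 + 999.77 - 291.17 = 1900.48
Primary income: 260.62 + 680.59 - 224.41 = 716.80
Current account = (-1195.68) + 1900.48 + 716.80 = 1421.60
(Excluded from the current account — financial account: borrowing by resident firms from foreign banks 1372.18, acquisition of a foreign subsidiary by a resident firm (outward FDI) 1279.16, sale of domestic government bonds to non-residents 1740.32; capital account: sale of embassy land to a foreign government 137.30.)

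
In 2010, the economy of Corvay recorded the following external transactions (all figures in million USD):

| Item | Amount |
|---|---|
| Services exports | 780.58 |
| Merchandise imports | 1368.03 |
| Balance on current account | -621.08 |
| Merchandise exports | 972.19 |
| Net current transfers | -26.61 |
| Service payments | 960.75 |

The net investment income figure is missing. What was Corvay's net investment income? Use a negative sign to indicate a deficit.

-18.46

Current account = goods balance + services balance + net primary income + net secondary income
Sum of the known components = -602.62
Net investment income = CA - (known components) = -621.08 - (-602.62) = -18.46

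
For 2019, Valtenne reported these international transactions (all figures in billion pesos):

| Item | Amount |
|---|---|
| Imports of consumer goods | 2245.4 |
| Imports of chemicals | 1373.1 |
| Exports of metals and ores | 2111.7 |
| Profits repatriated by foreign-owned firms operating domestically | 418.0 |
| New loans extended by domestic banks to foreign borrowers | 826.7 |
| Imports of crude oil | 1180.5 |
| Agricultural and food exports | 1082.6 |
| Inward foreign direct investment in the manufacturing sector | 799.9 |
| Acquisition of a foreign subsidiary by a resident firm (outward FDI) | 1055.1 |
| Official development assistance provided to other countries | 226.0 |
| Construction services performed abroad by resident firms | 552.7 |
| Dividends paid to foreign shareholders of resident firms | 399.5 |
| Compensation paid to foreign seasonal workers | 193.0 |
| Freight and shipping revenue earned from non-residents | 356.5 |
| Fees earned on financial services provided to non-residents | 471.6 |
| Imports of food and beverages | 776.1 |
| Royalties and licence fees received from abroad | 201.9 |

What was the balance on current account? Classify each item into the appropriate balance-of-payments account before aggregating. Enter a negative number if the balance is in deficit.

Goods: 2111.7 - 776.1 - 2245.4 - 1373.1 + 1082.6 - 1180.5 = -2380.8
Services: 471.6 + 356.5 + 201.9 + 552.7 = 1582.7
Primary income: -418.0 - 399.5 - 193.0 = -1010.5
Secondary income: -226.0
Current account = (-2380.8) + 1582.7 + (-1010.5) + (-226.0) = -2034.6
(Excluded from the current account — financial account: new loans extended by domestic banks to foreign borrowers 826.7, inward foreign direct investment in the manufacturing sector 799.9, acquisition of a foreign subsidiary by a resident firm (outward FDI) 1055.1.)

-2034.6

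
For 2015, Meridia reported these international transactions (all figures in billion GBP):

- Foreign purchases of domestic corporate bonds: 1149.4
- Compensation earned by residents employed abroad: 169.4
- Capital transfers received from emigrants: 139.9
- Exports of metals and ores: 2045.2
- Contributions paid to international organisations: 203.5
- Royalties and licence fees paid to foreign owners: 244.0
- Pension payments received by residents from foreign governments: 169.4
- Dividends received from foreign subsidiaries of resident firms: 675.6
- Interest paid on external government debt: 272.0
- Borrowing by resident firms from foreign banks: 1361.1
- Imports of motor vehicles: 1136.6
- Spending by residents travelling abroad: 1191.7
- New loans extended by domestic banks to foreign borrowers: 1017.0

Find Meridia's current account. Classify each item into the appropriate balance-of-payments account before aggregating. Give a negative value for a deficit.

11.8

Goods: 2045.2 - 1136.6 = 908.6
Services: -1191.7 - 244.0 = -1435.7
Primary income: 169.4 - 272.0 + 675.6 = 573.0
Secondary income: -203.5 + 169.4 = -34.1
Current account = 908.6 + (-1435.7) + 573.0 + (-34.1) = 11.8
(Excluded from the current account — financial account: foreign purchases of domestic corporate bonds 1149.4, borrowing by resident firms from foreign banks 1361.1, new loans extended by domestic banks to foreign borrowers 1017.0; capital account: capital transfers received from emigrants 139.9.)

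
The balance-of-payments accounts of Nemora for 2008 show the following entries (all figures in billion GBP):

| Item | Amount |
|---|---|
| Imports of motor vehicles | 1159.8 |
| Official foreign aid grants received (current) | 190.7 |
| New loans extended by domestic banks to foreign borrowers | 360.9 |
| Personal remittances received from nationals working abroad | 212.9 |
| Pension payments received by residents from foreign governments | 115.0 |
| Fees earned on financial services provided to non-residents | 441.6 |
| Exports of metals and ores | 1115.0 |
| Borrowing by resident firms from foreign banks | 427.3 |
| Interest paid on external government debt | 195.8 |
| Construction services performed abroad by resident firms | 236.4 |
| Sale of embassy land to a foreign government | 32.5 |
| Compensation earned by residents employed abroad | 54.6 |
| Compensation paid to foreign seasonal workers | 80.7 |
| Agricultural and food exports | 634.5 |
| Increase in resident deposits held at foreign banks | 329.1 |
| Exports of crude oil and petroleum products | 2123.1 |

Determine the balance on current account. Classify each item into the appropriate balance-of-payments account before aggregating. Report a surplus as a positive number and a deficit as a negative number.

3687.5

Goods: 1115.0 + 2123.1 - 1159.8 + 634.5 = 2712.8
Services: 236.4 + 441.6 = 678.0
Primary income: -80.7 + 54.6 - 195.8 = -221.9
Secondary income: 212.9 + 115.0 + 190.7 = 518.6
Current account = 2712.8 + 678.0 + (-221.9) + 518.6 = 3687.5
(Excluded from the current account — financial account: new loans extended by domestic banks to foreign borrowers 360.9, borrowing by resident firms from foreign banks 427.3, increase in resident deposits held at foreign banks 329.1; capital account: sale of embassy land to a foreign government 32.5.)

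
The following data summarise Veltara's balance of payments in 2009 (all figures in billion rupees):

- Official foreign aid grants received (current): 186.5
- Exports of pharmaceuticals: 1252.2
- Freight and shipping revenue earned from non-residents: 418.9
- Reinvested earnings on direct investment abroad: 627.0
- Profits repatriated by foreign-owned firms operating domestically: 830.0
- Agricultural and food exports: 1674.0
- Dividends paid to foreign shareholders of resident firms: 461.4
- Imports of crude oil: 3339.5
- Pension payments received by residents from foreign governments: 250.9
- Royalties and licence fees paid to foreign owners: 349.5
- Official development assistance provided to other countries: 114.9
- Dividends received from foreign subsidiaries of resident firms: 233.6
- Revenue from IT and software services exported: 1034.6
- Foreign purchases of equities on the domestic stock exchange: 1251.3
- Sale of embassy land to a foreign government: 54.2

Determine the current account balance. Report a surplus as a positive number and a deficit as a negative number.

582.4

Goods: 1674.0 + 1252.2 - 3339.5 = -413.3
Services: -349.5 + 1034.6 + 418.9 = 1104.0
Primary income: -830.0 + 233.6 - 461.4 + 627.0 = -430.8
Secondary income: -114.9 + 250.9 + 186.5 = 322.5
Current account = (-413.3) + 1104.0 + (-430.8) + 322.5 = 582.4
(Excluded from the current account — financial account: foreign purchases of equities on the domestic stock exchange 1251.3; capital account: sale of embassy land to a foreign government 54.2.)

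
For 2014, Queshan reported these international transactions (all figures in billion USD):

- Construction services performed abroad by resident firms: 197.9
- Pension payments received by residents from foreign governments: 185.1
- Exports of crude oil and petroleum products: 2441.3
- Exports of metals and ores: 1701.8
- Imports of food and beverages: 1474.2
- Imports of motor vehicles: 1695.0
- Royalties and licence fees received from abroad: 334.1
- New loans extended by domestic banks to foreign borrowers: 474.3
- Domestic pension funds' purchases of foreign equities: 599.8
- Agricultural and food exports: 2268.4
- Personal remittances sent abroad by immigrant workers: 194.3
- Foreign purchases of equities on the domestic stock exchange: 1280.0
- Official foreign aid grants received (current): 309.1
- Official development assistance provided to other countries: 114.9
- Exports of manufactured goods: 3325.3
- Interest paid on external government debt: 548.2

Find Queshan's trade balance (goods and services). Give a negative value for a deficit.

7099.6

Goods: 2441.3 - 1695.0 - 1474.2 + 3325.3 + 1701.8 + 2268.4 = 6567.6
Services: 334.1 + 197.9 = 532.0
Trade balance = 6567.6 + 532.0 = 7099.6
(Excluded from the trade balance — secondary income: pension payments received by residents from foreign governments 185.1, personal remittances sent abroad by immigrant workers 194.3, official foreign aid grants received (current) 309.1, official development assistance provided to other countries 114.9; financial account: new loans extended by domestic banks to foreign borrowers 474.3, domestic pension funds' purchases of foreign equities 599.8, foreign purchases of equities on the domestic stock exchange 1280.0; primary income: interest paid on external government debt 548.2.)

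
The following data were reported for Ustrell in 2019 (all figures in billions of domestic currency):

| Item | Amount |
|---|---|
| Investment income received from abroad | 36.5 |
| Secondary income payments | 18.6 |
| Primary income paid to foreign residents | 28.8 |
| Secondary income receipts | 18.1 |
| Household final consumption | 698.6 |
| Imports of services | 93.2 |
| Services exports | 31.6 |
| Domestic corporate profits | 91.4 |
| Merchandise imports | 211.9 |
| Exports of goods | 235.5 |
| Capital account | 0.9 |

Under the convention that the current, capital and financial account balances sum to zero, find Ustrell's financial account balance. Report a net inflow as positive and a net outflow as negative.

29.9

Goods balance = 235.5 - 211.9 = 23.6
Services balance = 31.6 - 93.2 = -61.6
Trade balance (goods + services) = 23.6 + (-61.6) = -38.0
Net primary income = 36.5 - 28.8 = 7.7
Net secondary income = 18.1 - 18.6 = -0.5
Current account = -38.0 + 7.7 + (-0.5) = -30.8
Financial account = -(-30.8 + 0.9) = 29.9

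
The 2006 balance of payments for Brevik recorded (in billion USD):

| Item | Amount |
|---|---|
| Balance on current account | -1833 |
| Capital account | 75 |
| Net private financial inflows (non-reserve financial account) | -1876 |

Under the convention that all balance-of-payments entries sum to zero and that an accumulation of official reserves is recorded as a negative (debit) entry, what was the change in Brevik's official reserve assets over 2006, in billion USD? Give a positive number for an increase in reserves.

Official reserve transactions balance = -((-1833) + 75 + (-1876)) = 3634
An accumulation of reserves is recorded as a debit (negative entry), so the change in the stock of reserves is the negative of that balance.
Change in official reserves = -(3634) = -3634

-3634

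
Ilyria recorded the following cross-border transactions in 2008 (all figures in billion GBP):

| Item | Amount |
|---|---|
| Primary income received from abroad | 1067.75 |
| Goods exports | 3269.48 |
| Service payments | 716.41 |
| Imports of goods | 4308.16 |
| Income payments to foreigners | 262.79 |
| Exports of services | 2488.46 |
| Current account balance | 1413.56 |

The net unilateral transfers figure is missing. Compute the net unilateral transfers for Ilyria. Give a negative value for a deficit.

Current account = goods balance + services balance + net primary income + net secondary income
Sum of the known components = 1538.33
Net unilateral transfers = CA - (known components) = 1413.56 - 1538.33 = -124.77

-124.77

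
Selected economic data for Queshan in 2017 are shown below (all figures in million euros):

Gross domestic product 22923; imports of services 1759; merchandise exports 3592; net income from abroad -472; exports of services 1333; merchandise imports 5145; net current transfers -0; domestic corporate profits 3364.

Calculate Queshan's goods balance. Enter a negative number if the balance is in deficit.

Goods balance = 3592 - 5145 = -1553

-1553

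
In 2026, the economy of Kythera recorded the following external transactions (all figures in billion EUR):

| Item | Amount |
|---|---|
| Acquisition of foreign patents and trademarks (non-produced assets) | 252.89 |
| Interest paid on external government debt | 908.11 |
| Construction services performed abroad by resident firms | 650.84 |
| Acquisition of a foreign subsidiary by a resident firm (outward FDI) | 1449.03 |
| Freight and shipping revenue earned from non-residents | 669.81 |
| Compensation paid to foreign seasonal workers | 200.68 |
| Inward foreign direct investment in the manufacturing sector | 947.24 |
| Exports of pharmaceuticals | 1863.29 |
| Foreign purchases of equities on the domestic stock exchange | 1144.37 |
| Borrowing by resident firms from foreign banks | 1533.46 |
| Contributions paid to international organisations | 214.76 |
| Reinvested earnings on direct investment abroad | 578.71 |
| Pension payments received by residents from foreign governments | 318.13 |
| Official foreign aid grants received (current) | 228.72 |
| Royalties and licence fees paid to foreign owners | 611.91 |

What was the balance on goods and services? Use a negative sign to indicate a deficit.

2572.03

Goods: 1863.29
Services: 650.84 - 611.91 + 669.81 = 708.74
Trade balance = 1863.29 + 708.74 = 2572.03
(Excluded from the trade balance — capital account: acquisition of foreign patents and trademarks (non-produced assets) 252.89; primary income: interest paid on external government debt 908.11, compensation paid to foreign seasonal workers 200.68, reinvested earnings on direct investment abroad 578.71; financial account: acquisition of a foreign subsidiary by a resident firm (outward FDI) 1449.03, inward foreign direct investment in the manufacturing sector 947.24, foreign purchases of equities on the domestic stock exchange 1144.37, borrowing by resident firms from foreign banks 1533.46; secondary income: contributions paid to international organisations 214.76, pension payments received by residents from foreign governments 318.13, official foreign aid grants received (current) 228.72.)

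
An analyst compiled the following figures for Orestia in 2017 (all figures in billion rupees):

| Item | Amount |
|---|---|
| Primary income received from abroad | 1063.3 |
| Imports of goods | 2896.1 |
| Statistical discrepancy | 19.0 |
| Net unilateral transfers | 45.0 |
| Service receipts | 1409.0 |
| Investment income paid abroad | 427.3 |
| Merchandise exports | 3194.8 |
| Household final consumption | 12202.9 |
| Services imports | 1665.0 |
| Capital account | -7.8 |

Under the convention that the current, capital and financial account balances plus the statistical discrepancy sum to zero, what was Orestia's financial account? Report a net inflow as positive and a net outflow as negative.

-734.9

Goods balance = 3194.8 - 2896.1 = 298.7
Services balance = 1409.0 - 1665.0 = -256.0
Trade balance (goods + services) = 298.7 + (-256.0) = 42.7
Net primary income = 1063.3 - 427.3 = 636.0
Net secondary income = 45.0
Current account = 42.7 + 636.0 + 45.0 = 723.7
Financial account = -(723.7 + (-7.8) + 19.0) = -734.9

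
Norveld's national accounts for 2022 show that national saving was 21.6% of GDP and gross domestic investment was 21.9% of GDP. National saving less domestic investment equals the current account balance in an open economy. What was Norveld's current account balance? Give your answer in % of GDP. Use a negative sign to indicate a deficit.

S - I = CA (net lending to the rest of the world).
CA = S - I = 21.6 - 21.9 = -0.3

-0.3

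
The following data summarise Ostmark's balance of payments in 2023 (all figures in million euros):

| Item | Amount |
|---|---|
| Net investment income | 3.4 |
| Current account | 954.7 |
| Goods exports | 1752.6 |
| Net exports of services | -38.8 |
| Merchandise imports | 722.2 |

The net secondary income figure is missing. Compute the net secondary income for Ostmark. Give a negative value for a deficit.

Current account = goods balance + services balance + net primary income + net secondary income
Sum of the known components = 995.0
Net secondary income = CA - (known components) = 954.7 - 995.0 = -40.3

-40.3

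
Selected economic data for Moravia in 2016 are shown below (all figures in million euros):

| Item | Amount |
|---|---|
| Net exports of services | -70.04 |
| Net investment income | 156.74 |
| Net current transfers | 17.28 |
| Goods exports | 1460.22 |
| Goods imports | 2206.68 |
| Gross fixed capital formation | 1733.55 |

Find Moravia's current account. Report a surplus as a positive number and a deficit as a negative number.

Goods balance = 1460.22 - 2206.68 = -746.46
Services balance = -70.04
Trade balance (goods + services) = -746.46 + (-70.04) = -816.50
Net primary income = 156.74
Net secondary income = 17.28
Current account = -816.50 + 156.74 + 17.28 = -642.48

-642.48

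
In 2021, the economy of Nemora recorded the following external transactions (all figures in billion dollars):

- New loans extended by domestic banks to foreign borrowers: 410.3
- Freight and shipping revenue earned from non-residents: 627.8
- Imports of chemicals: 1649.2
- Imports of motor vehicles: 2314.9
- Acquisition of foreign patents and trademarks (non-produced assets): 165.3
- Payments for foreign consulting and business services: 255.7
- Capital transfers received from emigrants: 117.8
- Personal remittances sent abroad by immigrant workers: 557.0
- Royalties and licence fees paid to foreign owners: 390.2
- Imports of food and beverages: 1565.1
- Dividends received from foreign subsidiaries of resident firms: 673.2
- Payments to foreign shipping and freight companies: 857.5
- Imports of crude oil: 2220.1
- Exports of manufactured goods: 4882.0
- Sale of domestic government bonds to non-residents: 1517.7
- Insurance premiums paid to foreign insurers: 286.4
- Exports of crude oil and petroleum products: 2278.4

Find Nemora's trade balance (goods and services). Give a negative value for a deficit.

Goods: -1565.1 + 2278.4 + 4882.0 - 2314.9 - 1649.2 - 2220.1 = -588.9
Services: -286.4 - 255.7 + 627.8 - 390.2 - 857.5 = -1162.0
Trade balance = -588.9 + (-1162.0) = -1750.9
(Excluded from the trade balance — financial account: new loans extended by domestic banks to foreign borrowers 410.3, sale of domestic government bonds to non-residents 1517.7; capital account: acquisition of foreign patents and trademarks (non-produced assets) 165.3, capital transfers received from emigrants 117.8; secondary income: personal remittances sent abroad by immigrant workers 557.0; primary income: dividends received from foreign subsidiaries of resident firms 673.2.)

-1750.9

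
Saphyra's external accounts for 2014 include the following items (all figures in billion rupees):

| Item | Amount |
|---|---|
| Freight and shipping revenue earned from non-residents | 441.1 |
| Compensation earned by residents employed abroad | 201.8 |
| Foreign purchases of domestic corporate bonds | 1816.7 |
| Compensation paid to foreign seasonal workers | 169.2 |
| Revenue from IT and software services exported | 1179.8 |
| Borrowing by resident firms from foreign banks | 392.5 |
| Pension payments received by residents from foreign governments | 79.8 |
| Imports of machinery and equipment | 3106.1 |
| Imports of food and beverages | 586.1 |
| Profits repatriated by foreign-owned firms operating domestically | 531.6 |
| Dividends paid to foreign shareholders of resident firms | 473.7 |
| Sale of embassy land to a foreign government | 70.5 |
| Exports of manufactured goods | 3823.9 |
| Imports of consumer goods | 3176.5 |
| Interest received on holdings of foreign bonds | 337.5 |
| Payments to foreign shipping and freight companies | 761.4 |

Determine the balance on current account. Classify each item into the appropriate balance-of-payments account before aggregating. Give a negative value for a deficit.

-2740.7

Goods: 3823.9 - 3176.5 - 3106.1 - 586.1 = -3044.8
Services: 441.1 + 1179.8 - 761.4 = 859.5
Primary income: -473.7 - 531.6 - 169.2 + 201.8 + 337.5 = -635.2
Secondary income: 79.8
Current account = (-3044.8) + 859.5 + (-635.2) + 79.8 = -2740.7
(Excluded from the current account — financial account: foreign purchases of domestic corporate bonds 1816.7, borrowing by resident firms from foreign banks 392.5; capital account: sale of embassy land to a foreign government 70.5.)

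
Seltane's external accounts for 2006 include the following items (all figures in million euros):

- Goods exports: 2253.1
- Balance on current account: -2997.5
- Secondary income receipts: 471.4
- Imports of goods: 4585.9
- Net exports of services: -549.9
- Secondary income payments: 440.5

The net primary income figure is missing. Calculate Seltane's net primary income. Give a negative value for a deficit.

Current account = goods balance + services balance + net primary income + net secondary income
Sum of the known components = -2851.8
Net primary income = CA - (known components) = -2997.5 - (-2851.8) = -145.7

-145.7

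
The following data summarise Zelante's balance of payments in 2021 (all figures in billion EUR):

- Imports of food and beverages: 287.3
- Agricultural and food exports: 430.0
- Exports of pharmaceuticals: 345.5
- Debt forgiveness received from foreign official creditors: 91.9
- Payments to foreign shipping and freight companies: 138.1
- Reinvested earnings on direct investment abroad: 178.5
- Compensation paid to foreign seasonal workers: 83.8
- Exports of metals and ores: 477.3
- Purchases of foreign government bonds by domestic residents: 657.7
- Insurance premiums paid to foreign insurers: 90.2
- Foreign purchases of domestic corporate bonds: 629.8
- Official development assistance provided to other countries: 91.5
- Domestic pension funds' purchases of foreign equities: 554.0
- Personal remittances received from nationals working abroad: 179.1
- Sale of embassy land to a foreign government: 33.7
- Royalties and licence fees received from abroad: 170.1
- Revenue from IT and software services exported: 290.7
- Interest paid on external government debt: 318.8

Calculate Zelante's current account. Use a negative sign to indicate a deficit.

1061.5

Goods: 477.3 - 287.3 + 430.0 + 345.5 = 965.5
Services: -90.2 + 290.7 - 138.1 + 170.1 = 232.5
Primary income: -318.8 - 83.8 + 178.5 = -224.1
Secondary income: 179.1 - 91.5 = 87.6
Current account = 965.5 + 232.5 + (-224.1) + 87.6 = 1061.5
(Excluded from the current account — capital account: debt forgiveness received from foreign official creditors 91.9, sale of embassy land to a foreign government 33.7; financial account: purchases of foreign government bonds by domestic residents 657.7, foreign purchases of domestic corporate bonds 629.8, domestic pension funds' purchases of foreign equities 554.0.)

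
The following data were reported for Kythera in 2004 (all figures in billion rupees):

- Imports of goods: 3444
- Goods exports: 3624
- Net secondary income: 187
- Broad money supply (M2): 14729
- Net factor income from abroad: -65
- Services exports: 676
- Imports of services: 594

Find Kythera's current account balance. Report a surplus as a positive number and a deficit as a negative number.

Goods balance = 3624 - 3444 = 180
Services balance = 676 - 594 = 82
Trade balance (goods + services) = 180 + 82 = 262
Net primary income = -65
Net secondary income = 187
Current account = 262 + (-65) + 187 = 384

384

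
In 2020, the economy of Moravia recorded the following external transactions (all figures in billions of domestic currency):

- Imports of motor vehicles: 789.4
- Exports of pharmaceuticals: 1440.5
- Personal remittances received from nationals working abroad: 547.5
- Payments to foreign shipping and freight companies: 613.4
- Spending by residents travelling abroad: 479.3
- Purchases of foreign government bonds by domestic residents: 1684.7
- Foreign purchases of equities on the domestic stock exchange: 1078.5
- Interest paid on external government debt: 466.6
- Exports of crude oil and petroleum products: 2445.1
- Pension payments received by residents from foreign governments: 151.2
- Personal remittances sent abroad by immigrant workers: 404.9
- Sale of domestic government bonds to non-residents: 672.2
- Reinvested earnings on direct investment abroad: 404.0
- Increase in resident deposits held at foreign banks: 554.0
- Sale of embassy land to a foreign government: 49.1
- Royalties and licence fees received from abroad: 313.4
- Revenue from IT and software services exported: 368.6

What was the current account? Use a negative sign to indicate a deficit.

2916.7

Goods: -789.4 + 2445.1 + 1440.5 = 3096.2
Services: 313.4 - 613.4 + 368.6 - 479.3 = -410.7
Primary income: -466.6 + 404.0 = -62.6
Secondary income: -404.9 + 547.5 + 151.2 = 293.8
Current account = 3096.2 + (-410.7) + (-62.6) + 293.8 = 2916.7
(Excluded from the current account — financial account: purchases of foreign government bonds by domestic residents 1684.7, foreign purchases of equities on the domestic stock exchange 1078.5, sale of domestic government bonds to non-residents 672.2, increase in resident deposits held at foreign banks 554.0; capital account: sale of embassy land to a foreign government 49.1.)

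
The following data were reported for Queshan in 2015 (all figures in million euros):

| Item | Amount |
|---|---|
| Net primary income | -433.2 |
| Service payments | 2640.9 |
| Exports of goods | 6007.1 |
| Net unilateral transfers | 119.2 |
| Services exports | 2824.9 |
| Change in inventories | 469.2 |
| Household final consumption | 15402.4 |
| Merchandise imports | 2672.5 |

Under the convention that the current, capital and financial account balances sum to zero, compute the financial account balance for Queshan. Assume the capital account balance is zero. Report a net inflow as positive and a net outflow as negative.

Goods balance = 6007.1 - 2672.5 = 3334.6
Services balance = 2824.9 - 2640.9 = 184.0
Trade balance (goods + services) = 3334.6 + 184.0 = 3518.6
Net primary income = -433.2
Net secondary income = 119.2
Current account = 3518.6 + (-433.2) + 119.2 = 3204.6
Financial account = -(3204.6) = -3204.6

-3204.6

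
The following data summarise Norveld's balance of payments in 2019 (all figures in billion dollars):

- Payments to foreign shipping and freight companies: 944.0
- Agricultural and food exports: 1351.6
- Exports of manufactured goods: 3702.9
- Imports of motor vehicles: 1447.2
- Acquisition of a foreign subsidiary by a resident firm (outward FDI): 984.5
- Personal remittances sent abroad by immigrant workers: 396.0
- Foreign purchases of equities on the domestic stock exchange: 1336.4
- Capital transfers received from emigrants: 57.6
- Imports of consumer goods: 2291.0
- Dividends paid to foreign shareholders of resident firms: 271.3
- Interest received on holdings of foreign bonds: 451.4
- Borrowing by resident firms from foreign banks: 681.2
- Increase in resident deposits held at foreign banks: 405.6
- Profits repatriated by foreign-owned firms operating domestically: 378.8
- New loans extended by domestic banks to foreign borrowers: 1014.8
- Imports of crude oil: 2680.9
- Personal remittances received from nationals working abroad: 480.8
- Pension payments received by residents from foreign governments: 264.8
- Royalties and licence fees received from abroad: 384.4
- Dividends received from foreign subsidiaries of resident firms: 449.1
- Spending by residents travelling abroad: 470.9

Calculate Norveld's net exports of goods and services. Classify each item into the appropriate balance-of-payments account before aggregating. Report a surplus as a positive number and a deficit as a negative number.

Goods: -2291.0 - 1447.2 + 3702.9 + 1351.6 - 2680.9 = -1364.6
Services: 384.4 - 470.9 - 944.0 = -1030.5
Trade balance = -1364.6 + (-1030.5) = -2395.1
(Excluded from the trade balance — financial account: acquisition of a foreign subsidiary by a resident firm (outward FDI) 984.5, foreign purchases of equities on the domestic stock exchange 1336.4, borrowing by resident firms from foreign banks 681.2, increase in resident deposits held at foreign banks 405.6, new loans extended by domestic banks to foreign borrowers 1014.8; secondary income: personal remittances sent abroad by immigrant workers 396.0, personal remittances received from nationals working abroad 480.8, pension payments received by residents from foreign governments 264.8; capital account: capital transfers received from emigrants 57.6; primary income: dividends paid to foreign shareholders of resident firms 271.3, interest received on holdings of foreign bonds 451.4, profits repatriated by foreign-owned firms operating domestically 378.8, dividends received from foreign subsidiaries of resident firms 449.1.)

-2395.1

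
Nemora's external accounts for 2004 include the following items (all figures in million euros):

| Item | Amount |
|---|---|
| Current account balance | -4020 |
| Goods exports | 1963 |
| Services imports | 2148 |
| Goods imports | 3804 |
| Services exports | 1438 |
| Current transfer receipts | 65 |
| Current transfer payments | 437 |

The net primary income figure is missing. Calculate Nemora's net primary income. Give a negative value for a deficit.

-1097

Current account = goods balance + services balance + net primary income + net secondary income
Sum of the known components = -2923
Net primary income = CA - (known components) = -4020 - (-2923) = -1097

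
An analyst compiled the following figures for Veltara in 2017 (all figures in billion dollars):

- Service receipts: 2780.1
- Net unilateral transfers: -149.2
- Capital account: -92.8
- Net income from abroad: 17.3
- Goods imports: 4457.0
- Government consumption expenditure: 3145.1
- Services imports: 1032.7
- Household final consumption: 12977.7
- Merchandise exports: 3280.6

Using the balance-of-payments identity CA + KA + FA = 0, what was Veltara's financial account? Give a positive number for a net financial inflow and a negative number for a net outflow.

Goods balance = 3280.6 - 4457.0 = -1176.4
Services balance = 2780.1 - 1032.7 = 1747.4
Trade balance (goods + services) = -1176.4 + 1747.4 = 571.0
Net primary income = 17.3
Net secondary income = -149.2
Current account = 571.0 + 17.3 + (-149.2) = 439.1
Financial account = -(439.1 + (-92.8)) = -346.3

-346.3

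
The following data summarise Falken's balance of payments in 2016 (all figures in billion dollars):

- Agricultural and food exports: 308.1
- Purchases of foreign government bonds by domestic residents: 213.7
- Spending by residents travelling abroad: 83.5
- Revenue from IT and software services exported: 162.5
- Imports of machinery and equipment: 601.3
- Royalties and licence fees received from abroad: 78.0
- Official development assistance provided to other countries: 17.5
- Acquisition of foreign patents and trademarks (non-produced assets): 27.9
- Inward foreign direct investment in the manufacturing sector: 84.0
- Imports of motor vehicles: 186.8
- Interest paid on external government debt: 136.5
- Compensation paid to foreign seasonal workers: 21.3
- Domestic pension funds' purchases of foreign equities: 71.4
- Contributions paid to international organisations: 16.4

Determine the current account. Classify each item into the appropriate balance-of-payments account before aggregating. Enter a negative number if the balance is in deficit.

Goods: 308.1 - 601.3 - 186.8 = -480.0
Services: 78.0 - 83.5 + 162.5 = 157.0
Primary income: -136.5 - 21.3 = -157.8
Secondary income: -17.5 - 16.4 = -33.9
Current account = (-480.0) + 157.0 + (-157.8) + (-33.9) = -514.7
(Excluded from the current account — financial account: purchases of foreign government bonds by domestic residents 213.7, inward foreign direct investment in the manufacturing sector 84.0, domestic pension funds' purchases of foreign equities 71.4; capital account: acquisition of foreign patents and trademarks (non-produced assets) 27.9.)

-514.7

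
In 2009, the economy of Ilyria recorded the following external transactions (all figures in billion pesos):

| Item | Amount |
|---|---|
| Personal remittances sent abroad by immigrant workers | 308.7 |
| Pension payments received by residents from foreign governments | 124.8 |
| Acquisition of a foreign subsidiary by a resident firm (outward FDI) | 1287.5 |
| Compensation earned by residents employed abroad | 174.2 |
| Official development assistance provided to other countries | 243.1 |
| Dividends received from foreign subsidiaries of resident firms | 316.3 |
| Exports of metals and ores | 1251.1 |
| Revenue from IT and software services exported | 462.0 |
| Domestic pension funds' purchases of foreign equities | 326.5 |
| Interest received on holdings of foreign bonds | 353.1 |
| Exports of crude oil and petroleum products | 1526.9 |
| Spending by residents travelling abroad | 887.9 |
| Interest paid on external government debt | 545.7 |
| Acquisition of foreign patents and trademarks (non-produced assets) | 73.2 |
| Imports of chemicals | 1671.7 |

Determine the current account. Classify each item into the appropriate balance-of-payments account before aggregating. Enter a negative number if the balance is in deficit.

Goods: 1526.9 + 1251.1 - 1671.7 = 1106.3
Services: -887.9 + 462.0 = -425.9
Primary income: 316.3 + 174.2 + 353.1 - 545.7 = 297.9
Secondary income: 124.8 - 308.7 - 243.1 = -427.0
Current account = 1106.3 + (-425.9) + 297.9 + (-427.0) = 551.3
(Excluded from the current account — financial account: acquisition of a foreign subsidiary by a resident firm (outward FDI) 1287.5, domestic pension funds' purchases of foreign equities 326.5; capital account: acquisition of foreign patents and trademarks (non-produced assets) 73.2.)

551.3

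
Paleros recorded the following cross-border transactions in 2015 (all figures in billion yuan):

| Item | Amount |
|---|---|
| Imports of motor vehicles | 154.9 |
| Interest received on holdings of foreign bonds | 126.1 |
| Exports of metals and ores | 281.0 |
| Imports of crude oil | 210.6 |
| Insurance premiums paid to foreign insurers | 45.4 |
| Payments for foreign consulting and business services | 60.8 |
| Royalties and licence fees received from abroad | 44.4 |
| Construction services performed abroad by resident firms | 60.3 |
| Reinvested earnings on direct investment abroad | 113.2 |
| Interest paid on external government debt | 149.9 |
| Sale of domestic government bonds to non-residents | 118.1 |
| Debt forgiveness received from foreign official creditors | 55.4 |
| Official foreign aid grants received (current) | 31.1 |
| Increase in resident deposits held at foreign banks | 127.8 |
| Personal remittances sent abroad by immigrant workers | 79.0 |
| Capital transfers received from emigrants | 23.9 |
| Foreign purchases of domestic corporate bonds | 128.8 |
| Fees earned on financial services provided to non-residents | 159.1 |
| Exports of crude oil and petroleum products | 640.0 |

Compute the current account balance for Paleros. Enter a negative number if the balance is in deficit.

Goods: 281.0 - 154.9 - 210.6 + 640.0 = 555.5
Services: 44.4 - 45.4 + 159.1 - 60.8 + 60.3 = 157.6
Primary income: -149.9 + 126.1 + 113.2 = 89.4
Secondary income: 31.1 - 79.0 = -47.9
Current account = 555.5 + 157.6 + 89.4 + (-47.9) = 754.6
(Excluded from the current account — financial account: sale of domestic government bonds to non-residents 118.1, increase in resident deposits held at foreign banks 127.8, foreign purchases of domestic corporate bonds 128.8; capital account: debt forgiveness received from foreign official creditors 55.4, capital transfers received from emigrants 23.9.)

754.6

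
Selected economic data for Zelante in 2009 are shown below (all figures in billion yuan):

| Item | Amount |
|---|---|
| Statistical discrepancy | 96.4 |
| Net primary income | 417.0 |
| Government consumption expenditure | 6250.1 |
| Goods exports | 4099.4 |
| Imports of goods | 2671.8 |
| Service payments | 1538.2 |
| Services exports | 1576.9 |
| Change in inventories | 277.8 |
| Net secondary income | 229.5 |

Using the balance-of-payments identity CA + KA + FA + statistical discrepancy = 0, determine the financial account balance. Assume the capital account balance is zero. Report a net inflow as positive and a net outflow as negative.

-2209.2

Goods balance = 4099.4 - 2671.8 = 1427.6
Services balance = 1576.9 - 1538.2 = 38.7
Trade balance (goods + services) = 1427.6 + 38.7 = 1466.3
Net primary income = 417.0
Net secondary income = 229.5
Current account = 1466.3 + 417.0 + 229.5 = 2112.8
Financial account = -(2112.8 + 96.4) = -2209.2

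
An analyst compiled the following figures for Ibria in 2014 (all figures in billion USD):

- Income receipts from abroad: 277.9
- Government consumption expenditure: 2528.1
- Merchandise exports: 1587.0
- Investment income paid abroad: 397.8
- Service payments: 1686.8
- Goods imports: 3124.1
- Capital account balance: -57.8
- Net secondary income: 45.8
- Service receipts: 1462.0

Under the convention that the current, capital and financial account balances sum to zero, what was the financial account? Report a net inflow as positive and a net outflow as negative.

1893.8

Goods balance = 1587.0 - 3124.1 = -1537.1
Services balance = 1462.0 - 1686.8 = -224.8
Trade balance (goods + services) = -1537.1 + (-224.8) = -1761.9
Net primary income = 277.9 - 397.8 = -119.9
Net secondary income = 45.8
Current account = -1761.9 + (-119.9) + 45.8 = -1836.0
Financial account = -(-1836.0 + (-57.8)) = 1893.8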